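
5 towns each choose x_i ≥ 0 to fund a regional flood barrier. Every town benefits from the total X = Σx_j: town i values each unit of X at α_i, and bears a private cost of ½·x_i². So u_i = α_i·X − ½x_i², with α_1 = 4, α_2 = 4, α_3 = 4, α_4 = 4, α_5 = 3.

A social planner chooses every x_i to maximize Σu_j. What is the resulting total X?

Planner FOC: ∂(Σu_j)/∂x_i = (Σα_j) − x_i = 0, so x_i^SO = Σα_j = 19 for every i; X^SO = 95.

95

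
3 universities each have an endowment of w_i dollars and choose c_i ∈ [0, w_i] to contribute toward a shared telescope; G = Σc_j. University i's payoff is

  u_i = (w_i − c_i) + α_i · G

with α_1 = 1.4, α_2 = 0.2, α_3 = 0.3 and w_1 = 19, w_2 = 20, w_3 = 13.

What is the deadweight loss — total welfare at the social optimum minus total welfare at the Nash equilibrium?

∂u_i/∂c_i = α_i − 1, so university i contributes w_i if α_i > 1, else 0.
α_i > 1 for i ∈ {1}; NE contributions (19, 0, 0), G = 19.
W^NE = Σw_i − G^NE + (Σα_i)·G^NE = 52 + 0.9·19 = 69.1.
Planner: ∂(Σu_j)/∂c_i = Σα_j − 1 = 0.9 > 0, so everyone contributes w_i; G^SO = 52, W^SO = 52 + 0.9·52 = 98.8.
Deadweight loss = 29.7.

29.7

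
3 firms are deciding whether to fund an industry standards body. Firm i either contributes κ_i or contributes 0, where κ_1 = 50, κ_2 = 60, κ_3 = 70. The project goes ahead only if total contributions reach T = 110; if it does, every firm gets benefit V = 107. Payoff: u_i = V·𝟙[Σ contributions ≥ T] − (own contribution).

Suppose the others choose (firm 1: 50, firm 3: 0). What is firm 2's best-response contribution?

Others' total = 50. Contributing 60 brings total to 110 ≥ 110: gain V − κ_2 = 47.
Best response: 60.

60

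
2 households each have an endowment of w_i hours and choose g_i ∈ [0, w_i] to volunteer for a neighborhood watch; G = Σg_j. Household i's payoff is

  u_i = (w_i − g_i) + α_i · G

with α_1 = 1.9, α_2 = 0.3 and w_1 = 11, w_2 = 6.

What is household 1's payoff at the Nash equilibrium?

∂u_i/∂g_i = α_i − 1, so household i contributes w_i if α_i > 1, else 0.
α_i > 1 for i ∈ {1}; NE contributions (11, 0), G = 11.
u_1 = (11 − 11) + 1.9·11 = 20.9.

20.9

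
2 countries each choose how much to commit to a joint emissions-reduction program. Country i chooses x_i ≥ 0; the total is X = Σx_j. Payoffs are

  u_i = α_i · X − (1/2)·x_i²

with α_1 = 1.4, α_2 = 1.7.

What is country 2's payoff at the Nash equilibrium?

3.825

Country i's FOC: ∂u_i/∂x_i = α_i − x_i = 0, so x_i* = α_i.
NE contributions = (1.4, 1.7); X = 3.1.
u_2 = α_2·X − ½·(x_2)² = 1.7·3.1 − ½·1.7² = 3.825.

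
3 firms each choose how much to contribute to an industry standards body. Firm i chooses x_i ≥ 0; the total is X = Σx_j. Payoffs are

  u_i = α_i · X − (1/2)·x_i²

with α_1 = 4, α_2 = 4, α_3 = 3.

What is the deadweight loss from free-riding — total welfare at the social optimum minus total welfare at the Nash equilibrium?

Firm i's FOC: ∂u_i/∂x_i = α_i − x_i = 0, so x_i* = α_i.
NE contributions = (4, 4, 3); X = 11.
W^NE = (Σα)·X − ½Σα_i² = 11² − ½·41 = 100.5.
Planner sets x_i = Σα_j = 11 for every i, so X^SO = 3·11 = 33.
W^SO = (Σα)·X^SO − ½·3·(Σα)² = (3/2)·11² = 181.5.
Deadweight loss = W^SO − W^NE = 81.

81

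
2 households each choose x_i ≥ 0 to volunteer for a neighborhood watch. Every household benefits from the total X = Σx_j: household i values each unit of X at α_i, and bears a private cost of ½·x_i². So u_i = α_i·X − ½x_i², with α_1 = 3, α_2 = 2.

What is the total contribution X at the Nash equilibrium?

Household i's FOC: ∂u_i/∂x_i = α_i − x_i = 0, so x_i* = α_i.
NE contributions = (3, 2); X = 5.

5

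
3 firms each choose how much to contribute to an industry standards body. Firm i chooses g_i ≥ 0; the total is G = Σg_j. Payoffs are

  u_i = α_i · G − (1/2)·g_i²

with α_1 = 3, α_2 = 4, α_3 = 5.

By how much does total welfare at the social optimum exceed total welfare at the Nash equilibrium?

97

Firm i's FOC: ∂u_i/∂g_i = α_i − g_i = 0, so g_i* = α_i.
NE contributions = (3, 4, 5); G = 12.
W^NE = (Σα)·G − ½Σα_i² = 12² − ½·50 = 119.
Planner sets g_i = Σα_j = 12 for every i, so G^SO = 3·12 = 36.
W^SO = (Σα)·G^SO − ½·3·(Σα)² = (3/2)·12² = 216.
Deadweight loss = W^SO − W^NE = 97.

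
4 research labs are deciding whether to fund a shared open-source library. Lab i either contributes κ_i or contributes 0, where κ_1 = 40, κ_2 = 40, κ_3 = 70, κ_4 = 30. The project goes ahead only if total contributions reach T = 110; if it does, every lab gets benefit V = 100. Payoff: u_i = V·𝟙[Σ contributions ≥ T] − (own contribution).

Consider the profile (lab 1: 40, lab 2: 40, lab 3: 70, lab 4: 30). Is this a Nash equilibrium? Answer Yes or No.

No

Total = 180 ≥ 110: provided.
Lab 1 (pledges 40, payoff 60): dropping to 0 → total 140, payoff 100. Profitable deviation.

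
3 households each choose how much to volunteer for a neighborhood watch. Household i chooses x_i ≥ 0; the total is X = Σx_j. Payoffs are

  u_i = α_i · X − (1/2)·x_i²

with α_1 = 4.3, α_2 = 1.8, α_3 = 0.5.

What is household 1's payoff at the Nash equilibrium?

19.135

Household i's FOC: ∂u_i/∂x_i = α_i − x_i = 0, so x_i* = α_i.
NE contributions = (4.3, 1.8, 0.5); X = 6.6.
u_1 = α_1·X − ½·(x_1)² = 4.3·6.6 − ½·4.3² = 19.135.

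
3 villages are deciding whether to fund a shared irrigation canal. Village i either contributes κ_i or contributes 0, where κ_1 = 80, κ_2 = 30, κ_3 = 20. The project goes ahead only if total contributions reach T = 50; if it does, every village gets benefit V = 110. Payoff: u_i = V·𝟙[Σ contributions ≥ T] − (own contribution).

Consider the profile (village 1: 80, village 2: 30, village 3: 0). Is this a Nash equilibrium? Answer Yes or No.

Total = 110 ≥ 50: provided.
Village 1 (pledges 80, payoff 30): dropping to 0 → total 30, payoff 0. No gain.
Village 2 (pledges 30, payoff 80): dropping to 0 → total 80, payoff 110. Profitable deviation.

No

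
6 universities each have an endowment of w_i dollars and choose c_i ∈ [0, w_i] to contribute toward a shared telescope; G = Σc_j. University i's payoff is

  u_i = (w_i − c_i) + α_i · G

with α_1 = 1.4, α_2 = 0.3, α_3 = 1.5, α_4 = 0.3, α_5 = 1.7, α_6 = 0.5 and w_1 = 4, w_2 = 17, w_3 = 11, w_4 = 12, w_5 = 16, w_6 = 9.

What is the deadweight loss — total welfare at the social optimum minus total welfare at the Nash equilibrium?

∂u_i/∂c_i = α_i − 1, so university i contributes w_i if α_i > 1, else 0.
α_i > 1 for i ∈ {1, 3, 5}; NE contributions (4, 0, 11, 0, 16, 0), G = 31.
W^NE = Σw_i − G^NE + (Σα_i)·G^NE = 69 + 4.7·31 = 214.7.
Planner: ∂(Σu_j)/∂c_i = Σα_j − 1 = 4.7 > 0, so everyone contributes w_i; G^SO = 69, W^SO = 69 + 4.7·69 = 393.3.
Deadweight loss = 178.6.

178.6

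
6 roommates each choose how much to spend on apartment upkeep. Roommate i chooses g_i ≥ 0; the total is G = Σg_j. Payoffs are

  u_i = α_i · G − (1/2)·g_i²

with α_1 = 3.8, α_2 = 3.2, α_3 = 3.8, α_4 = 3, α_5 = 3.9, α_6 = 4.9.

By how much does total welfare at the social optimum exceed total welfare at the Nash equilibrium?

Roommate i's FOC: ∂u_i/∂g_i = α_i − g_i = 0, so g_i* = α_i.
NE contributions = (3.8, 3.2, 3.8, 3, 3.9, 4.9); G = 22.6.
W^NE = (Σα)·G − ½Σα_i² = 22.6² − ½·87.34 = 467.09.
Planner sets g_i = Σα_j = 22.6 for every i, so G^SO = 6·22.6 = 135.6.
W^SO = (Σα)·G^SO − ½·6·(Σα)² = (6/2)·22.6² = 1532.28.
Deadweight loss = W^SO − W^NE = 1065.19.

1065.19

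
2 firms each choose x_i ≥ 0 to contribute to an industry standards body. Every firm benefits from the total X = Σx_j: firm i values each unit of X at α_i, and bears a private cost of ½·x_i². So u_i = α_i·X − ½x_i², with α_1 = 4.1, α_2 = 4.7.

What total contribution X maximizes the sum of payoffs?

Planner FOC: ∂(Σu_j)/∂x_i = (Σα_j) − x_i = 0, so x_i^SO = Σα_j = 8.8 for every i; X^SO = 17.6.

17.6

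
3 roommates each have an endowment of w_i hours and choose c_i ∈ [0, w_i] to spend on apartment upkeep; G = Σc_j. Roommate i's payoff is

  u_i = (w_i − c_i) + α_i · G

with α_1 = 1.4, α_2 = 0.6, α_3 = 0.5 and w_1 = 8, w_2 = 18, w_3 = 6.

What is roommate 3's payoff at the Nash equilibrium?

∂u_i/∂c_i = α_i − 1, so roommate i contributes w_i if α_i > 1, else 0.
α_i > 1 for i ∈ {1}; NE contributions (8, 0, 0), G = 8.
u_3 = (6 − 0) + 0.5·8 = 10.

10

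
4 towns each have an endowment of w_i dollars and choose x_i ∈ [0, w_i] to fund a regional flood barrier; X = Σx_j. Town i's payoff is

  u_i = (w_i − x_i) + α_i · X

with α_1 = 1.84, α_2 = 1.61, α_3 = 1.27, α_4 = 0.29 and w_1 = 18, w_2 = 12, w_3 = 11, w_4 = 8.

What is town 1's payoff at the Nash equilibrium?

75.44

∂u_i/∂x_i = α_i − 1, so town i contributes w_i if α_i > 1, else 0.
α_i > 1 for i ∈ {1, 2, 3}; NE contributions (18, 12, 11, 0), X = 41.
u_1 = (18 − 18) + 1.84·41 = 75.44.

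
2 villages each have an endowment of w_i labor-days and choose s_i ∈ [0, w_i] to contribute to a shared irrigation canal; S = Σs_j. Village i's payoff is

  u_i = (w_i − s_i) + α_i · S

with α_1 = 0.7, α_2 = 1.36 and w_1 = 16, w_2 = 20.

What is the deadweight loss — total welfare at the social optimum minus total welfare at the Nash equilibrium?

16.96

∂u_i/∂s_i = α_i − 1, so village i contributes w_i if α_i > 1, else 0.
α_i > 1 for i ∈ {2}; NE contributions (0, 20), S = 20.
W^NE = Σw_i − S^NE + (Σα_i)·S^NE = 36 + 1.06·20 = 57.2.
Planner: ∂(Σu_j)/∂s_i = Σα_j − 1 = 1.06 > 0, so everyone contributes w_i; S^SO = 36, W^SO = 36 + 1.06·36 = 74.16.
Deadweight loss = 16.96.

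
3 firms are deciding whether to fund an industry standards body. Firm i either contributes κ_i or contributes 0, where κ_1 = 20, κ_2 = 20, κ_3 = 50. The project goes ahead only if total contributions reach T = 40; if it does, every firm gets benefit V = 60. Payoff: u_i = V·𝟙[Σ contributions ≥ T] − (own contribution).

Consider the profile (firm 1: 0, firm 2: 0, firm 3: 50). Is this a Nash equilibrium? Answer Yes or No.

Total = 50 ≥ 40: provided.
Firm 1 (pledges 0, payoff 60): pledging 20 → total 70, payoff 40. No gain.
Firm 2 (pledges 0, payoff 60): pledging 20 → total 70, payoff 40. No gain.
Firm 3 (pledges 50, payoff 10): dropping to 0 → total 0, payoff 0. No gain.

Yes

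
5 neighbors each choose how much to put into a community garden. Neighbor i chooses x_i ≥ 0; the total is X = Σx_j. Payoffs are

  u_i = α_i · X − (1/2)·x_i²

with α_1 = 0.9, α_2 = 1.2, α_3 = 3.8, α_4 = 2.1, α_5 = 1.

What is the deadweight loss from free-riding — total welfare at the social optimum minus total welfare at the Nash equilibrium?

Neighbor i's FOC: ∂u_i/∂x_i = α_i − x_i = 0, so x_i* = α_i.
NE contributions = (0.9, 1.2, 3.8, 2.1, 1); X = 9.
W^NE = (Σα)·X − ½Σα_i² = 9² − ½·22.1 = 69.95.
Planner sets x_i = Σα_j = 9 for every i, so X^SO = 5·9 = 45.
W^SO = (Σα)·X^SO − ½·5·(Σα)² = (5/2)·9² = 202.5.
Deadweight loss = W^SO − W^NE = 132.55.

132.55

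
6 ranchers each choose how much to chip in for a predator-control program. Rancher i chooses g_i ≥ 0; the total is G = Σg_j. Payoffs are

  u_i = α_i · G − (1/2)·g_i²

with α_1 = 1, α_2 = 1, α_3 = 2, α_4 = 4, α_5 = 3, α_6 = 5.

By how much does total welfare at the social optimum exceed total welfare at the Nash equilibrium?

Rancher i's FOC: ∂u_i/∂g_i = α_i − g_i = 0, so g_i* = α_i.
NE contributions = (1, 1, 2, 4, 3, 5); G = 16.
W^NE = (Σα)·G − ½Σα_i² = 16² − ½·56 = 228.
Planner sets g_i = Σα_j = 16 for every i, so G^SO = 6·16 = 96.
W^SO = (Σα)·G^SO − ½·6·(Σα)² = (6/2)·16² = 768.
Deadweight loss = W^SO − W^NE = 540.

540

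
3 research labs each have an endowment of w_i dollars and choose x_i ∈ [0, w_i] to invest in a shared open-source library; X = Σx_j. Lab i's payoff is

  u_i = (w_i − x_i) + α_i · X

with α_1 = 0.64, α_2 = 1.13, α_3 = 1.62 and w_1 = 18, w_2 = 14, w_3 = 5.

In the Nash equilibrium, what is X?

19

∂u_i/∂x_i = α_i − 1, so lab i contributes w_i if α_i > 1, else 0.
α_i > 1 for i ∈ {2, 3}; NE contributions (0, 14, 5), X = 19.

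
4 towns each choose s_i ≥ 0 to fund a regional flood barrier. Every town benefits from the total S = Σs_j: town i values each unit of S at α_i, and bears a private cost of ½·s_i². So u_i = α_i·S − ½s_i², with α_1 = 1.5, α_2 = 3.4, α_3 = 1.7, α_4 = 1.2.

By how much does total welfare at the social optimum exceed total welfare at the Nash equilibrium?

Town i's FOC: ∂u_i/∂s_i = α_i − s_i = 0, so s_i* = α_i.
NE contributions = (1.5, 3.4, 1.7, 1.2); S = 7.8.
W^NE = (Σα)·S − ½Σα_i² = 7.8² − ½·18.14 = 51.77.
Planner sets s_i = Σα_j = 7.8 for every i, so S^SO = 4·7.8 = 31.2.
W^SO = (Σα)·S^SO − ½·4·(Σα)² = (4/2)·7.8² = 121.68.
Deadweight loss = W^SO − W^NE = 69.91.

69.91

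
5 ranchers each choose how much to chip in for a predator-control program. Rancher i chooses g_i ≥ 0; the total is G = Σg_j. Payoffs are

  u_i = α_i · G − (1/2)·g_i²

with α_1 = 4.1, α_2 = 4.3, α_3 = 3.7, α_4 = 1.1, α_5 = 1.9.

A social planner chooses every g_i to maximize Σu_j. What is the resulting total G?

75.5

Planner FOC: ∂(Σu_j)/∂g_i = (Σα_j) − g_i = 0, so g_i^SO = Σα_j = 15.1 for every i; G^SO = 75.5.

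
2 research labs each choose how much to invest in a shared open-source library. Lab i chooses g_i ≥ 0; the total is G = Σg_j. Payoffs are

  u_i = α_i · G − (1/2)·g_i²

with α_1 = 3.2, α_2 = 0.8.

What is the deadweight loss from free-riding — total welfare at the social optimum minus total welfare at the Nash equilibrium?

5.44

Lab i's FOC: ∂u_i/∂g_i = α_i − g_i = 0, so g_i* = α_i.
NE contributions = (3.2, 0.8); G = 4.
W^NE = (Σα)·G − ½Σα_i² = 4² − ½·10.88 = 10.56.
Planner sets g_i = Σα_j = 4 for every i, so G^SO = 2·4 = 8.
W^SO = (Σα)·G^SO − ½·2·(Σα)² = (2/2)·4² = 16.
Deadweight loss = W^SO − W^NE = 5.44.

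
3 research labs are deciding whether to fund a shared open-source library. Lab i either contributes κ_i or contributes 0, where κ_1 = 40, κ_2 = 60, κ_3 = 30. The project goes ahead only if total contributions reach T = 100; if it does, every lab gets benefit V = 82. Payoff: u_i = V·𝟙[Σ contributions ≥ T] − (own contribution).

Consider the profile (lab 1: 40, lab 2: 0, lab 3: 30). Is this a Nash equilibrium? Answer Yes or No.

No

Total = 70 < 100: not provided.
Lab 1 (pledges 40, payoff -40): dropping to 0 → total 30, payoff 0. Profitable deviation.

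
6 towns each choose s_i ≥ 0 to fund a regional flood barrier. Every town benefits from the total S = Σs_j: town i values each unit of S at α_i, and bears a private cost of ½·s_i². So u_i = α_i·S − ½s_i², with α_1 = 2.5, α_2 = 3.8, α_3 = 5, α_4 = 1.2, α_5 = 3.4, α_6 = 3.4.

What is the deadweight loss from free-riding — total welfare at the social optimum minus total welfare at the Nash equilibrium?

Town i's FOC: ∂u_i/∂s_i = α_i − s_i = 0, so s_i* = α_i.
NE contributions = (2.5, 3.8, 5, 1.2, 3.4, 3.4); S = 19.3.
W^NE = (Σα)·S − ½Σα_i² = 19.3² − ½·70.25 = 337.365.
Planner sets s_i = Σα_j = 19.3 for every i, so S^SO = 6·19.3 = 115.8.
W^SO = (Σα)·S^SO − ½·6·(Σα)² = (6/2)·19.3² = 1117.47.
Deadweight loss = W^SO − W^NE = 780.105.

780.105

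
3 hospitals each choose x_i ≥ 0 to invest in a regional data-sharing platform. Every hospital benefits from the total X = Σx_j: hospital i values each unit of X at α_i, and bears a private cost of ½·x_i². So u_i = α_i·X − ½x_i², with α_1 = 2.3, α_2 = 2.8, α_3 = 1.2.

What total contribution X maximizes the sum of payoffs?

Planner FOC: ∂(Σu_j)/∂x_i = (Σα_j) − x_i = 0, so x_i^SO = Σα_j = 6.3 for every i; X^SO = 18.9.

18.9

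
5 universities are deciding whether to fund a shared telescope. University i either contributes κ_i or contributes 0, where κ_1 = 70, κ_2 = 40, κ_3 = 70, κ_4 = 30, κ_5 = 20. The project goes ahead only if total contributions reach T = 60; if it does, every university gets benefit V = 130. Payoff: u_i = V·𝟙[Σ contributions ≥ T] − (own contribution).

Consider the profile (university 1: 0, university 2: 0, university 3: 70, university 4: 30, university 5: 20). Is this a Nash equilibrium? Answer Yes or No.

No

Total = 120 ≥ 60: provided.
University 1 (pledges 0, payoff 130): pledging 70 → total 190, payoff 60. No gain.
University 2 (pledges 0, payoff 130): pledging 40 → total 160, payoff 90. No gain.
University 3 (pledges 70, payoff 60): dropping to 0 → total 50, payoff 0. No gain.
University 4 (pledges 30, payoff 100): dropping to 0 → total 90, payoff 130. Profitable deviation.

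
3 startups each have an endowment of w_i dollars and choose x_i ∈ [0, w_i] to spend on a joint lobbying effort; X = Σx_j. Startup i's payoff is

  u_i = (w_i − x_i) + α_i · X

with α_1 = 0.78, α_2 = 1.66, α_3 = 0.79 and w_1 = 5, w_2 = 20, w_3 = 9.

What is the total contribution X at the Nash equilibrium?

20

∂u_i/∂x_i = α_i − 1, so startup i contributes w_i if α_i > 1, else 0.
α_i > 1 for i ∈ {2}; NE contributions (0, 20, 0), X = 20.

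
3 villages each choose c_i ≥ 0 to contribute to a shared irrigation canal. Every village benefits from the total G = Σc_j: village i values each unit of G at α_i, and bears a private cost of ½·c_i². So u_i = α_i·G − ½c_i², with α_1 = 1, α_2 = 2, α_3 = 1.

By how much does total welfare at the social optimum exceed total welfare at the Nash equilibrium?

Village i's FOC: ∂u_i/∂c_i = α_i − c_i = 0, so c_i* = α_i.
NE contributions = (1, 2, 1); G = 4.
W^NE = (Σα)·G − ½Σα_i² = 4² − ½·6 = 13.
Planner sets c_i = Σα_j = 4 for every i, so G^SO = 3·4 = 12.
W^SO = (Σα)·G^SO − ½·3·(Σα)² = (3/2)·4² = 24.
Deadweight loss = W^SO − W^NE = 11.

11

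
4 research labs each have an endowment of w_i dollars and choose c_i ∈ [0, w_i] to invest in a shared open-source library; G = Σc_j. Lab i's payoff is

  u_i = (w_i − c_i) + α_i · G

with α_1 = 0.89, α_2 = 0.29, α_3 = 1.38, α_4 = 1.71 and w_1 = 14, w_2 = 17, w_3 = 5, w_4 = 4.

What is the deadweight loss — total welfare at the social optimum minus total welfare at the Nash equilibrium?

101.37

∂u_i/∂c_i = α_i − 1, so lab i contributes w_i if α_i > 1, else 0.
α_i > 1 for i ∈ {3, 4}; NE contributions (0, 0, 5, 4), G = 9.
W^NE = Σw_i − G^NE + (Σα_i)·G^NE = 40 + 3.27·9 = 69.43.
Planner: ∂(Σu_j)/∂c_i = Σα_j − 1 = 3.27 > 0, so everyone contributes w_i; G^SO = 40, W^SO = 40 + 3.27·40 = 170.8.
Deadweight loss = 101.37.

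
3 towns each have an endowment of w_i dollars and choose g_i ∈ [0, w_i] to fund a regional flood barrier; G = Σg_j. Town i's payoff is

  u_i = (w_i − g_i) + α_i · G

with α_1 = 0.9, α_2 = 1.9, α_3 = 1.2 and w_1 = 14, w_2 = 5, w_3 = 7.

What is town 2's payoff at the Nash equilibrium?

∂u_i/∂g_i = α_i − 1, so town i contributes w_i if α_i > 1, else 0.
α_i > 1 for i ∈ {2, 3}; NE contributions (0, 5, 7), G = 12.
u_2 = (5 − 5) + 1.9·12 = 22.8.

22.8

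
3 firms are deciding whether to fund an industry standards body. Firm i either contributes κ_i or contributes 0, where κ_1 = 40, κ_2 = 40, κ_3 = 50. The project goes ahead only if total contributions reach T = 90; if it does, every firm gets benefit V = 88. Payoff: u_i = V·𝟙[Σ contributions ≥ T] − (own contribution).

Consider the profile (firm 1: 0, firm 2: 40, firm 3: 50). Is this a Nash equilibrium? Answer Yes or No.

Total = 90 ≥ 90: provided.
Firm 1 (pledges 0, payoff 88): pledging 40 → total 130, payoff 48. No gain.
Firm 2 (pledges 40, payoff 48): dropping to 0 → total 50, payoff 0. No gain.
Firm 3 (pledges 50, payoff 38): dropping to 0 → total 40, payoff 0. No gain.

Yes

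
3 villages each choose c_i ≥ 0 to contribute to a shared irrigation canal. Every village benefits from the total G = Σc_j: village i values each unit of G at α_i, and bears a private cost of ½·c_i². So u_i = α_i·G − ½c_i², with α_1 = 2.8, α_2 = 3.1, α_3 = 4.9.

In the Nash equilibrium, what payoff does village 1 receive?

26.32

Village i's FOC: ∂u_i/∂c_i = α_i − c_i = 0, so c_i* = α_i.
NE contributions = (2.8, 3.1, 4.9); G = 10.8.
u_1 = α_1·G − ½·(c_1)² = 2.8·10.8 − ½·2.8² = 26.32.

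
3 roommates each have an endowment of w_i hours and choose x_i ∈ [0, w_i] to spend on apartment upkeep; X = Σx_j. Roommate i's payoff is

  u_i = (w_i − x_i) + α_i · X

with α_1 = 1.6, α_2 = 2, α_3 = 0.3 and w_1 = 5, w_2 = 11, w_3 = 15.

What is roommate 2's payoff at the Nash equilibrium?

32

∂u_i/∂x_i = α_i − 1, so roommate i contributes w_i if α_i > 1, else 0.
α_i > 1 for i ∈ {1, 2}; NE contributions (5, 11, 0), X = 16.
u_2 = (11 − 11) + 2·16 = 32.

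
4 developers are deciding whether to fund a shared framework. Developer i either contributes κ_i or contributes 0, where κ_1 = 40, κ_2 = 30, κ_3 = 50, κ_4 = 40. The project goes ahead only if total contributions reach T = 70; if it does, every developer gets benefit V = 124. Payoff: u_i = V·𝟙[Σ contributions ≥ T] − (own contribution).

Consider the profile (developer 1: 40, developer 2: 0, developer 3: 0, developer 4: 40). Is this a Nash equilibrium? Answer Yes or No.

Total = 80 ≥ 70: provided.
Developer 1 (pledges 40, payoff 84): dropping to 0 → total 40, payoff 0. No gain.
Developer 2 (pledges 0, payoff 124): pledging 30 → total 110, payoff 94. No gain.
Developer 3 (pledges 0, payoff 124): pledging 50 → total 130, payoff 74. No gain.
Developer 4 (pledges 40, payoff 84): dropping to 0 → total 40, payoff 0. No gain.

Yes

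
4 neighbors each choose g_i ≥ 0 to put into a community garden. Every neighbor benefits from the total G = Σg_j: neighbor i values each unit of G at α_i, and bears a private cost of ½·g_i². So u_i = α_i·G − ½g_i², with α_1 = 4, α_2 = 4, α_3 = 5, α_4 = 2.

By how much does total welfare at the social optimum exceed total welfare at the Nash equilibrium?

Neighbor i's FOC: ∂u_i/∂g_i = α_i − g_i = 0, so g_i* = α_i.
NE contributions = (4, 4, 5, 2); G = 15.
W^NE = (Σα)·G − ½Σα_i² = 15² − ½·61 = 194.5.
Planner sets g_i = Σα_j = 15 for every i, so G^SO = 4·15 = 60.
W^SO = (Σα)·G^SO − ½·4·(Σα)² = (4/2)·15² = 450.
Deadweight loss = W^SO − W^NE = 255.5.

255.5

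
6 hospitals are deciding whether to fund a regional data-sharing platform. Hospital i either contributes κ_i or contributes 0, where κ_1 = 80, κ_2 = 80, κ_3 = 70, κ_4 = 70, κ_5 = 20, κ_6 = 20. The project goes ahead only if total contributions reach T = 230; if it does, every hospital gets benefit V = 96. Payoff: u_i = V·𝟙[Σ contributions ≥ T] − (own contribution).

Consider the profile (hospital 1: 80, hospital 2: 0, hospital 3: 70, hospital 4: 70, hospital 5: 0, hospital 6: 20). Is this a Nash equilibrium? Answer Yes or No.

Total = 240 ≥ 230: provided.
Hospital 1 (pledges 80, payoff 16): dropping to 0 → total 160, payoff 0. No gain.
Hospital 2 (pledges 0, payoff 96): pledging 80 → total 320, payoff 16. No gain.
Hospital 3 (pledges 70, payoff 26): dropping to 0 → total 170, payoff 0. No gain.
Hospital 4 (pledges 70, payoff 26): dropping to 0 → total 170, payoff 0. No gain.
Hospital 5 (pledges 0, payoff 96): pledging 20 → total 260, payoff 76. No gain.
Hospital 6 (pledges 20, payoff 76): dropping to 0 → total 220, payoff 0. No gain.

Yes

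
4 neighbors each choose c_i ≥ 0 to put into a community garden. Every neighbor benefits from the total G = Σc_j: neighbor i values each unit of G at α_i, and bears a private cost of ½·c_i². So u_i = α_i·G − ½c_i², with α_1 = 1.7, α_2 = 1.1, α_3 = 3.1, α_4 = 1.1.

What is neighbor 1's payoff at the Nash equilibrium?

Neighbor i's FOC: ∂u_i/∂c_i = α_i − c_i = 0, so c_i* = α_i.
NE contributions = (1.7, 1.1, 3.1, 1.1); G = 7.
u_1 = α_1·G − ½·(c_1)² = 1.7·7 − ½·1.7² = 10.455.

10.455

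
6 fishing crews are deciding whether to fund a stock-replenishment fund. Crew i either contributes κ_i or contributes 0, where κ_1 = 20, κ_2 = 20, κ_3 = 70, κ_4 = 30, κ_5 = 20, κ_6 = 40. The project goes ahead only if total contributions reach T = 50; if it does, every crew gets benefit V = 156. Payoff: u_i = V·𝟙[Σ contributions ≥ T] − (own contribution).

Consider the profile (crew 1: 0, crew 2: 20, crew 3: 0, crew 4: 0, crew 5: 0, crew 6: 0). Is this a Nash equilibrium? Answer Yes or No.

Total = 20 < 50: not provided.
Crew 1 (pledges 0, payoff 0): pledging 20 → total 40, payoff -20. No gain.
Crew 2 (pledges 20, payoff -20): dropping to 0 → total 0, payoff 0. Profitable deviation.

No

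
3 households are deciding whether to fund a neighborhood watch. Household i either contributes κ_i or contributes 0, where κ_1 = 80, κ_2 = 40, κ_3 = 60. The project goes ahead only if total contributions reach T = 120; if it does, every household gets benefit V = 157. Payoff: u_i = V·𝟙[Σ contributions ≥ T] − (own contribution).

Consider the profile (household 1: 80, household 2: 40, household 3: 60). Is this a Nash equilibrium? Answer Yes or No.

Total = 180 ≥ 120: provided.
Household 1 (pledges 80, payoff 77): dropping to 0 → total 100, payoff 0. No gain.
Household 2 (pledges 40, payoff 117): dropping to 0 → total 140, payoff 157. Profitable deviation.

No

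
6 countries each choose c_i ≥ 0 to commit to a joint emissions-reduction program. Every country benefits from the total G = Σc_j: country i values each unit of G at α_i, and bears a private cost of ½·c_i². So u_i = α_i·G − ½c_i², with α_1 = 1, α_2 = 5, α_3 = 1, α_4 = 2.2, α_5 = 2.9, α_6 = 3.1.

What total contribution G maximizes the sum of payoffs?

91.2

Planner FOC: ∂(Σu_j)/∂c_i = (Σα_j) − c_i = 0, so c_i^SO = Σα_j = 15.2 for every i; G^SO = 91.2.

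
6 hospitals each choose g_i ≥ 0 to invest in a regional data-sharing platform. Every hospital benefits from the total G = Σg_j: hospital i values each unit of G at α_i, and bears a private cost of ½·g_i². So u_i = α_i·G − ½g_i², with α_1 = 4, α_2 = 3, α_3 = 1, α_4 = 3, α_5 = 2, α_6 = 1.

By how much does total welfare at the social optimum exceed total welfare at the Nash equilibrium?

412

Hospital i's FOC: ∂u_i/∂g_i = α_i − g_i = 0, so g_i* = α_i.
NE contributions = (4, 3, 1, 3, 2, 1); G = 14.
W^NE = (Σα)·G − ½Σα_i² = 14² − ½·40 = 176.
Planner sets g_i = Σα_j = 14 for every i, so G^SO = 6·14 = 84.
W^SO = (Σα)·G^SO − ½·6·(Σα)² = (6/2)·14² = 588.
Deadweight loss = W^SO − W^NE = 412.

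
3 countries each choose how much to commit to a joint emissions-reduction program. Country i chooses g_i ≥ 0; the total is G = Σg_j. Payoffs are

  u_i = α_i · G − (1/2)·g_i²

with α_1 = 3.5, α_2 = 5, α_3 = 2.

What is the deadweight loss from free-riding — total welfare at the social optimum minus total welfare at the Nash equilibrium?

75.75

Country i's FOC: ∂u_i/∂g_i = α_i − g_i = 0, so g_i* = α_i.
NE contributions = (3.5, 5, 2); G = 10.5.
W^NE = (Σα)·G − ½Σα_i² = 10.5² − ½·41.25 = 89.625.
Planner sets g_i = Σα_j = 10.5 for every i, so G^SO = 3·10.5 = 31.5.
W^SO = (Σα)·G^SO − ½·3·(Σα)² = (3/2)·10.5² = 165.375.
Deadweight loss = W^SO − W^NE = 75.75.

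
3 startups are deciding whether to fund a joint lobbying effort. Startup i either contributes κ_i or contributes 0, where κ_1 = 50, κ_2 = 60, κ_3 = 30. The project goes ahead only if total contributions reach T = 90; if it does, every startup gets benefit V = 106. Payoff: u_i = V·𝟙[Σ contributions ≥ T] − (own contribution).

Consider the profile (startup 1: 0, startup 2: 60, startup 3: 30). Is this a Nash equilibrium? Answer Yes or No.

Yes

Total = 90 ≥ 90: provided.
Startup 1 (pledges 0, payoff 106): pledging 50 → total 140, payoff 56. No gain.
Startup 2 (pledges 60, payoff 46): dropping to 0 → total 30, payoff 0. No gain.
Startup 3 (pledges 30, payoff 76): dropping to 0 → total 60, payoff 0. No gain.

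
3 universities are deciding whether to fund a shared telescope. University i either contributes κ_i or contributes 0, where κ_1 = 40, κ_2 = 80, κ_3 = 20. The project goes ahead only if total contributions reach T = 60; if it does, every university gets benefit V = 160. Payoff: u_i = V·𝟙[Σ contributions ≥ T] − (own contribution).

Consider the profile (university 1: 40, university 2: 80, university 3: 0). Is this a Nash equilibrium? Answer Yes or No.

Total = 120 ≥ 60: provided.
University 1 (pledges 40, payoff 120): dropping to 0 → total 80, payoff 160. Profitable deviation.

No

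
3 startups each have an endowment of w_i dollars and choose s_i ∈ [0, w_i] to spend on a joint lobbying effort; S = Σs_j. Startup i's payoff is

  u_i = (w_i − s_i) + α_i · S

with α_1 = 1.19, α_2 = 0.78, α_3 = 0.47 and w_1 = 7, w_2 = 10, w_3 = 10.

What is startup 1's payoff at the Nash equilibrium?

∂u_i/∂s_i = α_i − 1, so startup i contributes w_i if α_i > 1, else 0.
α_i > 1 for i ∈ {1}; NE contributions (7, 0, 0), S = 7.
u_1 = (7 − 7) + 1.19·7 = 8.33.

8.33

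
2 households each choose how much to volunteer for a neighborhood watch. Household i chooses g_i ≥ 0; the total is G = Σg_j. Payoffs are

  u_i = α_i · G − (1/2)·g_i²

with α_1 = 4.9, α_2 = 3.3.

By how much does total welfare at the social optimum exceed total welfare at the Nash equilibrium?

17.45

Household i's FOC: ∂u_i/∂g_i = α_i − g_i = 0, so g_i* = α_i.
NE contributions = (4.9, 3.3); G = 8.2.
W^NE = (Σα)·G − ½Σα_i² = 8.2² − ½·34.9 = 49.79.
Planner sets g_i = Σα_j = 8.2 for every i, so G^SO = 2·8.2 = 16.4.
W^SO = (Σα)·G^SO − ½·2·(Σα)² = (2/2)·8.2² = 67.24.
Deadweight loss = W^SO − W^NE = 17.45.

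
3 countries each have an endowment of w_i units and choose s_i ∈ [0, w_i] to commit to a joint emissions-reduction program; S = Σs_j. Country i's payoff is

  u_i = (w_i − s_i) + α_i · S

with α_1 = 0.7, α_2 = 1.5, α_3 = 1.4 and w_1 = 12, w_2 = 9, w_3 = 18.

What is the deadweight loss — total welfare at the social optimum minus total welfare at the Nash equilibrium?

∂u_i/∂s_i = α_i − 1, so country i contributes w_i if α_i > 1, else 0.
α_i > 1 for i ∈ {2, 3}; NE contributions (0, 9, 18), S = 27.
W^NE = Σw_i − S^NE + (Σα_i)·S^NE = 39 + 2.6·27 = 109.2.
Planner: ∂(Σu_j)/∂s_i = Σα_j − 1 = 2.6 > 0, so everyone contributes w_i; S^SO = 39, W^SO = 39 + 2.6·39 = 140.4.
Deadweight loss = 31.2.

31.2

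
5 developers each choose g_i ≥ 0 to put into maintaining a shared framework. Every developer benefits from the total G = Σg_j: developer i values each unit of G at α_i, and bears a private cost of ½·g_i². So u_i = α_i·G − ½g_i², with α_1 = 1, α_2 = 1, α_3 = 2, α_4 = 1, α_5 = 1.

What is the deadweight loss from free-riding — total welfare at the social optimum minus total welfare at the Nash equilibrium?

Developer i's FOC: ∂u_i/∂g_i = α_i − g_i = 0, so g_i* = α_i.
NE contributions = (1, 1, 2, 1, 1); G = 6.
W^NE = (Σα)·G − ½Σα_i² = 6² − ½·8 = 32.
Planner sets g_i = Σα_j = 6 for every i, so G^SO = 5·6 = 30.
W^SO = (Σα)·G^SO − ½·5·(Σα)² = (5/2)·6² = 90.
Deadweight loss = W^SO − W^NE = 58.

58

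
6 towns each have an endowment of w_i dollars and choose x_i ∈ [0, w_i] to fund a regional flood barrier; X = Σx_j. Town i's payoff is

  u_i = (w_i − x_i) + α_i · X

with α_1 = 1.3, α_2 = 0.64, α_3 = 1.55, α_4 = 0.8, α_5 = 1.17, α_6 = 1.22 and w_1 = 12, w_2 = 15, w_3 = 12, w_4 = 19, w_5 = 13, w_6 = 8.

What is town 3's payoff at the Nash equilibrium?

∂u_i/∂x_i = α_i − 1, so town i contributes w_i if α_i > 1, else 0.
α_i > 1 for i ∈ {1, 3, 5, 6}; NE contributions (12, 0, 12, 0, 13, 8), X = 45.
u_3 = (12 − 12) + 1.55·45 = 69.75.

69.75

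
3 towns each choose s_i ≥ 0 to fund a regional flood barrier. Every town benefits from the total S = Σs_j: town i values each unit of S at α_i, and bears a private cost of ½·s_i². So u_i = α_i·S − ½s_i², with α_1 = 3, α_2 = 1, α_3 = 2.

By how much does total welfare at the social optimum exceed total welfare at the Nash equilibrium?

Town i's FOC: ∂u_i/∂s_i = α_i − s_i = 0, so s_i* = α_i.
NE contributions = (3, 1, 2); S = 6.
W^NE = (Σα)·S − ½Σα_i² = 6² − ½·14 = 29.
Planner sets s_i = Σα_j = 6 for every i, so S^SO = 3·6 = 18.
W^SO = (Σα)·S^SO − ½·3·(Σα)² = (3/2)·6² = 54.
Deadweight loss = W^SO − W^NE = 25.

25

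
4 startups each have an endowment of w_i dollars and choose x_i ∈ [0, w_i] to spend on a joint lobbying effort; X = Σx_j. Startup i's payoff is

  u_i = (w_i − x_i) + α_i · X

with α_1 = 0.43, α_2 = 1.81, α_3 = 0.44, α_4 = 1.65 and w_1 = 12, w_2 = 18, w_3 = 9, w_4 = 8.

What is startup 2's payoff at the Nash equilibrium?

∂u_i/∂x_i = α_i − 1, so startup i contributes w_i if α_i > 1, else 0.
α_i > 1 for i ∈ {2, 4}; NE contributions (0, 18, 0, 8), X = 26.
u_2 = (18 − 18) + 1.81·26 = 47.06.

47.06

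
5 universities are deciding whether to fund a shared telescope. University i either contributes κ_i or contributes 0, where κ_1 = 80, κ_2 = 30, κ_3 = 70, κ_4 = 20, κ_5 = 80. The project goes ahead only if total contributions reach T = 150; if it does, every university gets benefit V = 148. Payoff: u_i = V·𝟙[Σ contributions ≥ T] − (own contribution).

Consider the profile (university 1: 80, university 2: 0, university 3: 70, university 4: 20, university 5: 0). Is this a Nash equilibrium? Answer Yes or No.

Total = 170 ≥ 150: provided.
University 1 (pledges 80, payoff 68): dropping to 0 → total 90, payoff 0. No gain.
University 2 (pledges 0, payoff 148): pledging 30 → total 200, payoff 118. No gain.
University 3 (pledges 70, payoff 78): dropping to 0 → total 100, payoff 0. No gain.
University 4 (pledges 20, payoff 128): dropping to 0 → total 150, payoff 148. Profitable deviation.

No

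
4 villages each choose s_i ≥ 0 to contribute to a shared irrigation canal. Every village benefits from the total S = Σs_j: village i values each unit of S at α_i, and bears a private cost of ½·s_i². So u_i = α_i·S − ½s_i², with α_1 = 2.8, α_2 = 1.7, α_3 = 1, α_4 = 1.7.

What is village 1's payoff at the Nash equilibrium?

16.24

Village i's FOC: ∂u_i/∂s_i = α_i − s_i = 0, so s_i* = α_i.
NE contributions = (2.8, 1.7, 1, 1.7); S = 7.2.
u_1 = α_1·S − ½·(s_1)² = 2.8·7.2 − ½·2.8² = 16.24.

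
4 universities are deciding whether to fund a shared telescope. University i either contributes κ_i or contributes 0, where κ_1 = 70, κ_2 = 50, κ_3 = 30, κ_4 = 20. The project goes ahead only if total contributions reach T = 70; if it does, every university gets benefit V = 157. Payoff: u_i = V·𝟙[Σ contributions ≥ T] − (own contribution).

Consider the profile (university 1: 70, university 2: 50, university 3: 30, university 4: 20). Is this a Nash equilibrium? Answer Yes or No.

No

Total = 170 ≥ 70: provided.
University 1 (pledges 70, payoff 87): dropping to 0 → total 100, payoff 157. Profitable deviation.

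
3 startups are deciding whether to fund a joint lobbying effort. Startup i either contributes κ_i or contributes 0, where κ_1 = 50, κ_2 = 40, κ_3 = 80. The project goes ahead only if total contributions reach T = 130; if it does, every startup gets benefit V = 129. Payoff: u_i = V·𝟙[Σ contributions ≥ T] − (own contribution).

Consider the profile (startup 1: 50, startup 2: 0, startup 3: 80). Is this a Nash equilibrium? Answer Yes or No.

Total = 130 ≥ 130: provided.
Startup 1 (pledges 50, payoff 79): dropping to 0 → total 80, payoff 0. No gain.
Startup 2 (pledges 0, payoff 129): pledging 40 → total 170, payoff 89. No gain.
Startup 3 (pledges 80, payoff 49): dropping to 0 → total 50, payoff 0. No gain.

Yes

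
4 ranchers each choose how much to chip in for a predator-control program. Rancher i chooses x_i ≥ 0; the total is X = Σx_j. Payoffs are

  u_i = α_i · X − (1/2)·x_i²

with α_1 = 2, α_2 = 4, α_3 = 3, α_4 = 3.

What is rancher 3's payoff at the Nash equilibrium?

31.5

Rancher i's FOC: ∂u_i/∂x_i = α_i − x_i = 0, so x_i* = α_i.
NE contributions = (2, 4, 3, 3); X = 12.
u_3 = α_3·X − ½·(x_3)² = 3·12 − ½·3² = 31.5.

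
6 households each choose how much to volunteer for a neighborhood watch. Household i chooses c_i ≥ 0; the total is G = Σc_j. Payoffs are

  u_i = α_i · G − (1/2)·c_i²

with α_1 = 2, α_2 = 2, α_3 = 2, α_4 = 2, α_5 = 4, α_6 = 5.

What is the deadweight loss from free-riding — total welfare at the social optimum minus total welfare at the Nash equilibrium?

606.5

Household i's FOC: ∂u_i/∂c_i = α_i − c_i = 0, so c_i* = α_i.
NE contributions = (2, 2, 2, 2, 4, 5); G = 17.
W^NE = (Σα)·G − ½Σα_i² = 17² − ½·57 = 260.5.
Planner sets c_i = Σα_j = 17 for every i, so G^SO = 6·17 = 102.
W^SO = (Σα)·G^SO − ½·6·(Σα)² = (6/2)·17² = 867.
Deadweight loss = W^SO − W^NE = 606.5.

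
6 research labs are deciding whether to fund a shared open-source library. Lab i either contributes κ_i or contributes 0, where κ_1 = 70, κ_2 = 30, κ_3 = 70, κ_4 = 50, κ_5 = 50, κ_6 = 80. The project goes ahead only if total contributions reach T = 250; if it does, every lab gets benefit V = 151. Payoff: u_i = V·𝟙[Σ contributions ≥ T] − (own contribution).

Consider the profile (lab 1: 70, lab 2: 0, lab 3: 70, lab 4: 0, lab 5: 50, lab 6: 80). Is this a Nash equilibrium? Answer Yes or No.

Total = 270 ≥ 250: provided.
Lab 1 (pledges 70, payoff 81): dropping to 0 → total 200, payoff 0. No gain.
Lab 2 (pledges 0, payoff 151): pledging 30 → total 300, payoff 121. No gain.
Lab 3 (pledges 70, payoff 81): dropping to 0 → total 200, payoff 0. No gain.
Lab 4 (pledges 0, payoff 151): pledging 50 → total 320, payoff 101. No gain.
Lab 5 (pledges 50, payoff 101): dropping to 0 → total 220, payoff 0. No gain.
Lab 6 (pledges 80, payoff 71): dropping to 0 → total 190, payoff 0. No gain.

Yes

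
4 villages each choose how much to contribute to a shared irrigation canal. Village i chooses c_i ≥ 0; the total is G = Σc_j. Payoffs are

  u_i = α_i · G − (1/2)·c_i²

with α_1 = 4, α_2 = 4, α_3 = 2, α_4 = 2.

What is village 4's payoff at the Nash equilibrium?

22

Village i's FOC: ∂u_i/∂c_i = α_i − c_i = 0, so c_i* = α_i.
NE contributions = (4, 4, 2, 2); G = 12.
u_4 = α_4·G − ½·(c_4)² = 2·12 − ½·2² = 22.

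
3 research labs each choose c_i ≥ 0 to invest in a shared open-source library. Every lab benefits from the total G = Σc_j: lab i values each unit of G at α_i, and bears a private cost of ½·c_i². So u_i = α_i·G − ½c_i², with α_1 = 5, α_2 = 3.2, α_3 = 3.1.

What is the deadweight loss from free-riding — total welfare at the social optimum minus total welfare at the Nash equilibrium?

86.27

Lab i's FOC: ∂u_i/∂c_i = α_i − c_i = 0, so c_i* = α_i.
NE contributions = (5, 3.2, 3.1); G = 11.3.
W^NE = (Σα)·G − ½Σα_i² = 11.3² − ½·44.85 = 105.265.
Planner sets c_i = Σα_j = 11.3 for every i, so G^SO = 3·11.3 = 33.9.
W^SO = (Σα)·G^SO − ½·3·(Σα)² = (3/2)·11.3² = 191.535.
Deadweight loss = W^SO − W^NE = 86.27.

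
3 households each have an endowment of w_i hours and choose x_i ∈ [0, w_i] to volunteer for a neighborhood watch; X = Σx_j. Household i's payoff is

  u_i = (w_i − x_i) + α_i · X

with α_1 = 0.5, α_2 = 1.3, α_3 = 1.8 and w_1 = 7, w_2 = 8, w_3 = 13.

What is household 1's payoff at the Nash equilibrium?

17.5

∂u_i/∂x_i = α_i − 1, so household i contributes w_i if α_i > 1, else 0.
α_i > 1 for i ∈ {2, 3}; NE contributions (0, 8, 13), X = 21.
u_1 = (7 − 0) + 0.5·21 = 17.5.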